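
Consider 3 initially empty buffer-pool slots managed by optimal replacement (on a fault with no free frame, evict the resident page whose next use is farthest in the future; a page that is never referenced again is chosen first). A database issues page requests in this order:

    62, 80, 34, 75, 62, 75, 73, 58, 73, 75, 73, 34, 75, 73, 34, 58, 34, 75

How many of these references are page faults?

8

62: miss, frames (62)
80: miss, frames (62 80)
34: miss, frames (62 80 34)
75: miss, evict 80, frames (62 34 75)
62: hit
75: hit
73: miss, evict 62, frames (34 75 73)
58: miss, evict 34, frames (75 73 58)
73: hit
75: hit
73: hit
34: miss, evict 58, frames (75 73 34)
75: hit
73: hit
34: hit
58: miss, evict 73, frames (75 34 58)
34: hit
75: hit
Page faults: 8.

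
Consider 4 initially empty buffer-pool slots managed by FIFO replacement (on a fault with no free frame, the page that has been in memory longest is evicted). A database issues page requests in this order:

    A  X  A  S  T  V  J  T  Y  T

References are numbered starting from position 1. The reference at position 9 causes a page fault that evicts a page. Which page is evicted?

S

pos 1: A: miss, frames [A]
pos 2: X: miss, frames [A, X]
pos 3: A: hit
pos 4: S: miss, frames [A, X, S]
pos 5: T: miss, frames [A, X, S, T]
pos 6: V: miss, evict A, frames [X, S, T, V]
pos 7: J: miss, evict X, frames [S, T, V, J]
pos 8: T: hit
pos 9: Y: miss, evict S, frames [T, V, J, Y]
At position 9, page S is evicted.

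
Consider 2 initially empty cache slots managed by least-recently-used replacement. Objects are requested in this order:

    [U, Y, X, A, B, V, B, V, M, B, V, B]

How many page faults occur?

U -> fault, frames (U)
Y -> fault, frames (U Y)
X -> fault, evict U, frames (Y X)
A -> fault, evict Y, frames (X A)
B -> fault, evict X, frames (A B)
V -> fault, evict A, frames (B V)
B -> hit
V -> hit
M -> fault, evict B, frames (V M)
B -> fault, evict V, frames (M B)
V -> fault, evict M, frames (B V)
B -> hit
Page faults: 9.

9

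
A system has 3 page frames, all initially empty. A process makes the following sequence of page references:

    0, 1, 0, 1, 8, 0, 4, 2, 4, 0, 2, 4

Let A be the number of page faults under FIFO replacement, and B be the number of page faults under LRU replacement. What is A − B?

1

Under FIFO: F F . . F . F F . F . . → 6 faults.
Under LRU: F F . . F . F F . . . . → 5 faults.
A − B = 6 − 5 = 1.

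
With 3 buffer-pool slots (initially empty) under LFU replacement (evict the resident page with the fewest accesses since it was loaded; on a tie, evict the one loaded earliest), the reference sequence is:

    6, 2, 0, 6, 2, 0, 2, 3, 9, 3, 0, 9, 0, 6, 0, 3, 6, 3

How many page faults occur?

11

6 → miss, frames {6}
2 → miss, frames {6,2}
0 → miss, frames {6,2,0}
6 → hit
2 → hit
0 → hit
2 → hit
3 → miss, evict 6, frames {2,0,3}
9 → miss, evict 3, frames {2,0,9}
3 → miss, evict 9, frames {2,0,3}
0 → hit
9 → miss, evict 3, frames {2,0,9}
0 → hit
6 → miss, evict 9, frames {2,0,6}
0 → hit
3 → miss, evict 6, frames {2,0,3}
6 → miss, evict 3, frames {2,0,6}
3 → miss, evict 6, frames {2,0,3}
Page faults: 11.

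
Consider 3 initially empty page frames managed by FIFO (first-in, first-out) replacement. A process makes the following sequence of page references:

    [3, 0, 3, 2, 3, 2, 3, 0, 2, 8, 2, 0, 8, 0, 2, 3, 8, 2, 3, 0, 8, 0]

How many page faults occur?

3 -> miss, frames [3]
0 -> miss, frames [3, 0]
3 -> hit
2 -> miss, frames [3, 0, 2]
3 -> hit
2 -> hit
3 -> hit
0 -> hit
2 -> hit
8 -> miss, evict 3, frames [0, 2, 8]
2 -> hit
0 -> hit
8 -> hit
0 -> hit
2 -> hit
3 -> miss, evict 0, frames [2, 8, 3]
8 -> hit
2 -> hit
3 -> hit
0 -> miss, evict 2, frames [8, 3, 0]
8 -> hit
0 -> hit
Page faults: 6.

6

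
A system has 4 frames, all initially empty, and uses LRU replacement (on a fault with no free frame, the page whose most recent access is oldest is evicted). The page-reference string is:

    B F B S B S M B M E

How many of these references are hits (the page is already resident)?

B: miss, frames [B]
F: miss, frames [B, F]
B: hit
S: miss, frames [F, B, S]
B: hit
S: hit
M: miss, frames [F, B, S, M]
B: hit
M: hit
E: miss, evict F, frames [S, B, M, E]
Hits: 5.

5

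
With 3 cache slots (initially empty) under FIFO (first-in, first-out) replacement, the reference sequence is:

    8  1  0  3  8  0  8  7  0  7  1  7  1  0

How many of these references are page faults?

8

8 → miss, frames [8]
1 → miss, frames [8, 1]
0 → miss, frames [8, 1, 0]
3 → miss, evict 8, frames [1, 0, 3]
8 → miss, evict 1, frames [0, 3, 8]
0 → hit
8 → hit
7 → miss, evict 0, frames [3, 8, 7]
0 → miss, evict 3, frames [8, 7, 0]
7 → hit
1 → miss, evict 8, frames [7, 0, 1]
7 → hit
1 → hit
0 → hit
Page faults: 8.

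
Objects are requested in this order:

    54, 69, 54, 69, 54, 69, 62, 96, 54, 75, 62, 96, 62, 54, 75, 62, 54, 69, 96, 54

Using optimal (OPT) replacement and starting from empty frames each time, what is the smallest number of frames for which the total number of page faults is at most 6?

f=1: 20 faults
f=2: 11 faults
f=3: 8 faults
f=4: 6 faults
f=5: 5 faults
Smallest f with faults ≤ 6 is 4.

4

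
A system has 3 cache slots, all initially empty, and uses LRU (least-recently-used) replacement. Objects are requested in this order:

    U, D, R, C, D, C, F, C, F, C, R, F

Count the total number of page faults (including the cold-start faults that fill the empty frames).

6

U -> fault, frames {U}
D -> fault, frames {U,D}
R -> fault, frames {U,D,R}
C -> fault, evict U, frames {D,R,C}
D -> hit
C -> hit
F -> fault, evict R, frames {D,C,F}
C -> hit
F -> hit
C -> hit
R -> fault, evict D, frames {F,C,R}
F -> hit
Page faults: 6.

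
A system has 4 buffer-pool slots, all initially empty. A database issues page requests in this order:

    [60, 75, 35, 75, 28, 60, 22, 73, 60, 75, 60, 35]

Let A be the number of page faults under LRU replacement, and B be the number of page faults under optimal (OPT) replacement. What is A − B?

2

Under LRU: F F F . F . F F . F . F → 8 faults.
Under OPT: F F F . F . F F . . . . → 6 faults.
A − B = 8 − 6 = 2.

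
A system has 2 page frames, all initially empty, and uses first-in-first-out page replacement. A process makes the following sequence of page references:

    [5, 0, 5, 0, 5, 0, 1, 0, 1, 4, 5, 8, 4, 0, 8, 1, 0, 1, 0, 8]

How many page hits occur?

5 → fault, frames (5)
0 → fault, frames (5 0)
5 → hit
0 → hit
5 → hit
0 → hit
1 → fault, evict 5, frames (0 1)
0 → hit
1 → hit
4 → fault, evict 0, frames (1 4)
5 → fault, evict 1, frames (4 5)
8 → fault, evict 4, frames (5 8)
4 → fault, evict 5, frames (8 4)
0 → fault, evict 8, frames (4 0)
8 → fault, evict 4, frames (0 8)
1 → fault, evict 0, frames (8 1)
0 → fault, evict 8, frames (1 0)
1 → hit
0 → hit
8 → fault, evict 1, frames (0 8)
Hits: 8.

8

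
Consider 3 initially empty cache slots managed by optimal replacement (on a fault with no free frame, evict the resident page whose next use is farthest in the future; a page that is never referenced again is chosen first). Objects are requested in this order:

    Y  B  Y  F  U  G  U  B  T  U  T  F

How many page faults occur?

Y -> fault, frames {Y}
B -> fault, frames {Y,B}
Y -> hit
F -> fault, frames {Y,B,F}
U -> fault, evict Y, frames {B,F,U}
G -> fault, evict F, frames {B,U,G}
U -> hit
B -> hit
T -> fault, evict G, frames {B,U,T}
U -> hit
T -> hit
F -> fault, evict T, frames {B,U,F}
Page faults: 7.

7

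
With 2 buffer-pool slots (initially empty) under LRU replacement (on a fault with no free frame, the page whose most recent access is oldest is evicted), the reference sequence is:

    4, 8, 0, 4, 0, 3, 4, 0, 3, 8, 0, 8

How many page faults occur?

4 -> fault, frames [4]
8 -> fault, frames [4, 8]
0 -> fault, evict 4, frames [8, 0]
4 -> fault, evict 8, frames [0, 4]
0 -> hit
3 -> fault, evict 4, frames [0, 3]
4 -> fault, evict 0, frames [3, 4]
0 -> fault, evict 3, frames [4, 0]
3 -> fault, evict 4, frames [0, 3]
8 -> fault, evict 0, frames [3, 8]
0 -> fault, evict 3, frames [8, 0]
8 -> hit
Page faults: 10.

10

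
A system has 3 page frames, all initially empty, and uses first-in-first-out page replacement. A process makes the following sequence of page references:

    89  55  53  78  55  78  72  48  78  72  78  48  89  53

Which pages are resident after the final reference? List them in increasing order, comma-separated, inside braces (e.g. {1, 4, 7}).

{48, 53, 89}

89: miss, frames (89)
55: miss, frames (89 55)
53: miss, frames (89 55 53)
78: miss, evict 89, frames (55 53 78)
55: hit
78: hit
72: miss, evict 55, frames (53 78 72)
48: miss, evict 53, frames (78 72 48)
78: hit
72: hit
78: hit
48: hit
89: miss, evict 78, frames (72 48 89)
53: miss, evict 72, frames (48 89 53)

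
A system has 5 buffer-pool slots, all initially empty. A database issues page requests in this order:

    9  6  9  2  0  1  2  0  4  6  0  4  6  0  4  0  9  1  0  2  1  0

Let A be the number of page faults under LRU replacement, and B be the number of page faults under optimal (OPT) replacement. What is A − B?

3

Under LRU: F F . F F F . . F F . . . . . . F F . F . . → 10 faults.
Under OPT: F F . F F F . . F . . . . . . . . . . F . . → 7 faults.
A − B = 10 − 7 = 3.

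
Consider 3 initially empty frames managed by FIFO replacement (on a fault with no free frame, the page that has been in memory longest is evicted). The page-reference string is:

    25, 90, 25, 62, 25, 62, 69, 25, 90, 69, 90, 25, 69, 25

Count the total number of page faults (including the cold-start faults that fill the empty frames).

25 -> miss, frames [25]
90 -> miss, frames [25, 90]
25 -> hit
62 -> miss, frames [25, 90, 62]
25 -> hit
62 -> hit
69 -> miss, evict 25, frames [90, 62, 69]
25 -> miss, evict 90, frames [62, 69, 25]
90 -> miss, evict 62, frames [69, 25, 90]
69 -> hit
90 -> hit
25 -> hit
69 -> hit
25 -> hit
Page faults: 6.

6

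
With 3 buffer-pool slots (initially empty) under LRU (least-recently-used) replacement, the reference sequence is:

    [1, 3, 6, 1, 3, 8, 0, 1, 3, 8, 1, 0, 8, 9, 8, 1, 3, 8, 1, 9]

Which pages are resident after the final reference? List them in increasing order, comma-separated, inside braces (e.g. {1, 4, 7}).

{1, 8, 9}

1 → fault, frames [1]
3 → fault, frames [1, 3]
6 → fault, frames [1, 3, 6]
1 → hit
3 → hit
8 → fault, evict 6, frames [1, 3, 8]
0 → fault, evict 1, frames [3, 8, 0]
1 → fault, evict 3, frames [8, 0, 1]
3 → fault, evict 8, frames [0, 1, 3]
8 → fault, evict 0, frames [1, 3, 8]
1 → hit
0 → fault, evict 3, frames [8, 1, 0]
8 → hit
9 → fault, evict 1, frames [0, 8, 9]
8 → hit
1 → fault, evict 0, frames [9, 8, 1]
3 → fault, evict 9, frames [8, 1, 3]
8 → hit
1 → hit
9 → fault, evict 3, frames [8, 1, 9]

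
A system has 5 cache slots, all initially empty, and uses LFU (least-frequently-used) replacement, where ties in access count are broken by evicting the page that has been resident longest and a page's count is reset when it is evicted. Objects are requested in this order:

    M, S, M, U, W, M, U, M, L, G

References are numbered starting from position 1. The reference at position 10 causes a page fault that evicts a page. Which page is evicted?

S

pos 1: M → miss, frames [M]
pos 2: S → miss, frames [M, S]
pos 3: M → hit
pos 4: U → miss, frames [M, S, U]
pos 5: W → miss, frames [M, S, U, W]
pos 6: M → hit
pos 7: U → hit
pos 8: M → hit
pos 9: L → miss, frames [M, S, U, W, L]
pos 10: G → miss, evict S, frames [M, U, W, L, G]
At position 10, page S is evicted.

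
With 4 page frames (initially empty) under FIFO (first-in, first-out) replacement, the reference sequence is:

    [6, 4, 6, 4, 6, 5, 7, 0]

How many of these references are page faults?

5

6 → fault, frames {6}
4 → fault, frames {6,4}
6 → hit
4 → hit
6 → hit
5 → fault, frames {6,4,5}
7 → fault, frames {6,4,5,7}
0 → fault, evict 6, frames {4,5,7,0}
Page faults: 5.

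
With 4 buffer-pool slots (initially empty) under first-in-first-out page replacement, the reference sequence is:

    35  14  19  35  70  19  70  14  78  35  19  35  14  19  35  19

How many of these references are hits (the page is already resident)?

8

35 -> miss, frames (35)
14 -> miss, frames (35 14)
19 -> miss, frames (35 14 19)
35 -> hit
70 -> miss, frames (35 14 19 70)
19 -> hit
70 -> hit
14 -> hit
78 -> miss, evict 35, frames (14 19 70 78)
35 -> miss, evict 14, frames (19 70 78 35)
19 -> hit
35 -> hit
14 -> miss, evict 19, frames (70 78 35 14)
19 -> miss, evict 70, frames (78 35 14 19)
35 -> hit
19 -> hit
Hits: 8.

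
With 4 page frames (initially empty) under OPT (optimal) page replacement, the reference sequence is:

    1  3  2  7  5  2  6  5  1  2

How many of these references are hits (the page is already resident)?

1 → fault, frames (1)
3 → fault, frames (1 3)
2 → fault, frames (1 3 2)
7 → fault, frames (1 3 2 7)
5 → fault, evict 7, frames (1 3 2 5)
2 → hit
6 → fault, evict 3, frames (1 2 5 6)
5 → hit
1 → hit
2 → hit
Hits: 4.

4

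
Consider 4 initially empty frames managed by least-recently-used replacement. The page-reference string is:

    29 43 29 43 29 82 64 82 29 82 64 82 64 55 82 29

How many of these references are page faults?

29: fault, frames {29}
43: fault, frames {29,43}
29: hit
43: hit
29: hit
82: fault, frames {43,29,82}
64: fault, frames {43,29,82,64}
82: hit
29: hit
82: hit
64: hit
82: hit
64: hit
55: fault, evict 43, frames {29,82,64,55}
82: hit
29: hit
Page faults: 5.

5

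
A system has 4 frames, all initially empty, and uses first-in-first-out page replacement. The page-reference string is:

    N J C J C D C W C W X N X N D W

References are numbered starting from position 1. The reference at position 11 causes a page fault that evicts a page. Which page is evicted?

pos 1: N: fault, frames {N}
pos 2: J: fault, frames {N,J}
pos 3: C: fault, frames {N,J,C}
pos 4: J: hit
pos 5: C: hit
pos 6: D: fault, frames {N,J,C,D}
pos 7: C: hit
pos 8: W: fault, evict N, frames {J,C,D,W}
pos 9: C: hit
pos 10: W: hit
pos 11: X: fault, evict J, frames {C,D,W,X}
At position 11, page J is evicted.

J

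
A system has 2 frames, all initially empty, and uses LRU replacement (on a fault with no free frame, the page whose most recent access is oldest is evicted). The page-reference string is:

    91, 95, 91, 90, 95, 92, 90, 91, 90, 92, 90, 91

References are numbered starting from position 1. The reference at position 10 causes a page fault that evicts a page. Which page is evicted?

91

pos 1: 91 → fault, frames {91}
pos 2: 95 → fault, frames {91,95}
pos 3: 91 → hit
pos 4: 90 → fault, evict 95, frames {91,90}
pos 5: 95 → fault, evict 91, frames {90,95}
pos 6: 92 → fault, evict 90, frames {95,92}
pos 7: 90 → fault, evict 95, frames {92,90}
pos 8: 91 → fault, evict 92, frames {90,91}
pos 9: 90 → hit
pos 10: 92 → fault, evict 91, frames {90,92}
At position 10, page 91 is evicted.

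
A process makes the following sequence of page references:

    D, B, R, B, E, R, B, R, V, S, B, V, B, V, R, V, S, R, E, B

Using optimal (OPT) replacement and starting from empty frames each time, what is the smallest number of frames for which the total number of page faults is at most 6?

f=1: 20 faults
f=2: 12 faults
f=3: 9 faults
f=4: 7 faults
f=5: 6 faults
f=6: 6 faults
Smallest f with faults ≤ 6 is 5.

5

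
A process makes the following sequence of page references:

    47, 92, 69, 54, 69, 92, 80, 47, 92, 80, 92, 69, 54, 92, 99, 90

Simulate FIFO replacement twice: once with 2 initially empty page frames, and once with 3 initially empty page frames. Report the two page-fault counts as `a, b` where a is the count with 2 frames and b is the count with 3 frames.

2 frames: F F F F . F F F F F . F F F F F → 14 faults.
3 frames: F F F F . . F F F . . F F . F F → 11 faults.
11 < 14: adding a frame reduced faults, as is typical.

14, 11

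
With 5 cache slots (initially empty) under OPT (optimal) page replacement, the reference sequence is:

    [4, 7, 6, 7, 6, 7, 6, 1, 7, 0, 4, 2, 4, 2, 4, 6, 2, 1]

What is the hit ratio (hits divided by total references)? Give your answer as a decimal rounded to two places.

0.67

4 -> fault, frames (4)
7 -> fault, frames (4 7)
6 -> fault, frames (4 7 6)
7 -> hit
6 -> hit
7 -> hit
6 -> hit
1 -> fault, frames (4 7 6 1)
7 -> hit
0 -> fault, frames (4 7 6 1 0)
4 -> hit
2 -> fault, evict 0, frames (4 7 6 1 2)
4 -> hit
2 -> hit
4 -> hit
6 -> hit
2 -> hit
1 -> hit
Hits: 12 of 18 references → 12/18 = 0.6667.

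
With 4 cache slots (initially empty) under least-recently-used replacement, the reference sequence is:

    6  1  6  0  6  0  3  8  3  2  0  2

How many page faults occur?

6 -> fault, frames [6]
1 -> fault, frames [6, 1]
6 -> hit
0 -> fault, frames [1, 6, 0]
6 -> hit
0 -> hit
3 -> fault, frames [1, 6, 0, 3]
8 -> fault, evict 1, frames [6, 0, 3, 8]
3 -> hit
2 -> fault, evict 6, frames [0, 8, 3, 2]
0 -> hit
2 -> hit
Page faults: 6.

6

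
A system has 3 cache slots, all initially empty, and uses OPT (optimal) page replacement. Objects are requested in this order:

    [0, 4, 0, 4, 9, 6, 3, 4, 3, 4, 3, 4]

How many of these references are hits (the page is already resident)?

7

0 -> miss, frames {0}
4 -> miss, frames {0,4}
0 -> hit
4 -> hit
9 -> miss, frames {0,4,9}
6 -> miss, evict 9, frames {0,4,6}
3 -> miss, evict 6, frames {0,4,3}
4 -> hit
3 -> hit
4 -> hit
3 -> hit
4 -> hit
Hits: 7.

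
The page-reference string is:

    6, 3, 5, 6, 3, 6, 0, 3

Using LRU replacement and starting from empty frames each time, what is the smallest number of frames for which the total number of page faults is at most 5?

3

f=1: 8 faults
f=2: 7 faults
f=3: 4 faults
f=4: 4 faults
Smallest f with faults ≤ 5 is 3.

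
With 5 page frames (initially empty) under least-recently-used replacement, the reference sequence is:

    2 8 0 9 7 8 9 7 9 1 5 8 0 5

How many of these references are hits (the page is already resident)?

6

2 → miss, frames [2]
8 → miss, frames [2, 8]
0 → miss, frames [2, 8, 0]
9 → miss, frames [2, 8, 0, 9]
7 → miss, frames [2, 8, 0, 9, 7]
8 → hit
9 → hit
7 → hit
9 → hit
1 → miss, evict 2, frames [0, 8, 7, 9, 1]
5 → miss, evict 0, frames [8, 7, 9, 1, 5]
8 → hit
0 → miss, evict 7, frames [9, 1, 5, 8, 0]
5 → hit
Hits: 6.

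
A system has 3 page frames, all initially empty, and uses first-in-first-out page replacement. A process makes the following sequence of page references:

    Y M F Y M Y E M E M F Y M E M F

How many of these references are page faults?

Y → fault, frames [Y]
M → fault, frames [Y, M]
F → fault, frames [Y, M, F]
Y → hit
M → hit
Y → hit
E → fault, evict Y, frames [M, F, E]
M → hit
E → hit
M → hit
F → hit
Y → fault, evict M, frames [F, E, Y]
M → fault, evict F, frames [E, Y, M]
E → hit
M → hit
F → fault, evict E, frames [Y, M, F]
Page faults: 7.

7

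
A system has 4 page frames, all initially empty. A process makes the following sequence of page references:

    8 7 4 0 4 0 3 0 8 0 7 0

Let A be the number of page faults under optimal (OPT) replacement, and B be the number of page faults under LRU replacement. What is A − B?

Under OPT: F F F F . . F . . . . . → 5 faults.
Under LRU: F F F F . . F . F . F . → 7 faults.
A − B = 5 − 7 = -2.

-2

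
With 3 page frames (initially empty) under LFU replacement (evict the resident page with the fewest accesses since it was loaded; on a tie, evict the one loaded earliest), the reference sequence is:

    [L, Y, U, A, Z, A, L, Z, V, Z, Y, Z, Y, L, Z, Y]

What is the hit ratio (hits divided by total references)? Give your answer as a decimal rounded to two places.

0.44

L: miss, frames [L]
Y: miss, frames [L, Y]
U: miss, frames [L, Y, U]
A: miss, evict L, frames [Y, U, A]
Z: miss, evict Y, frames [U, A, Z]
A: hit
L: miss, evict U, frames [A, Z, L]
Z: hit
V: miss, evict L, frames [A, Z, V]
Z: hit
Y: miss, evict V, frames [A, Z, Y]
Z: hit
Y: hit
L: miss, evict A, frames [Z, Y, L]
Z: hit
Y: hit
Hits: 7 of 16 references → 7/16 = 0.4375.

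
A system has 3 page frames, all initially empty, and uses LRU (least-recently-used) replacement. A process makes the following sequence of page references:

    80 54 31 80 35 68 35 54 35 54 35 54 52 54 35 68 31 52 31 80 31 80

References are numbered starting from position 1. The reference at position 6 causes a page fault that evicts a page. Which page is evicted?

31

pos 1: 80: miss, frames (80)
pos 2: 54: miss, frames (80 54)
pos 3: 31: miss, frames (80 54 31)
pos 4: 80: hit
pos 5: 35: miss, evict 54, frames (31 80 35)
pos 6: 68: miss, evict 31, frames (80 35 68)
At position 6, page 31 is evicted.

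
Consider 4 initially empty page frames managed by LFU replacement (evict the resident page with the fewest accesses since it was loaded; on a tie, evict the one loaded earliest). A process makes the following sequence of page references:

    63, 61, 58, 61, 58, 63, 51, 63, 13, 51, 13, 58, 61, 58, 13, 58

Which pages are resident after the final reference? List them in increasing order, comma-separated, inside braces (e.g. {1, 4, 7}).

{13, 58, 61, 63}

63 → fault, frames {63}
61 → fault, frames {63,61}
58 → fault, frames {63,61,58}
61 → hit
58 → hit
63 → hit
51 → fault, frames {63,61,58,51}
63 → hit
13 → fault, evict 51, frames {63,61,58,13}
51 → fault, evict 13, frames {63,61,58,51}
13 → fault, evict 51, frames {63,61,58,13}
58 → hit
61 → hit
58 → hit
13 → hit
58 → hit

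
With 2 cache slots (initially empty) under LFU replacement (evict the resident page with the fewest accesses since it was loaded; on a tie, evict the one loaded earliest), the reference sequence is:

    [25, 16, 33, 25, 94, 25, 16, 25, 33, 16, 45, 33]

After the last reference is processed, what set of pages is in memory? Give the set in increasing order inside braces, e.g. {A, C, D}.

{25, 33}

25: fault, frames (25)
16: fault, frames (25 16)
33: fault, evict 25, frames (16 33)
25: fault, evict 16, frames (33 25)
94: fault, evict 33, frames (25 94)
25: hit
16: fault, evict 94, frames (25 16)
25: hit
33: fault, evict 16, frames (25 33)
16: fault, evict 33, frames (25 16)
45: fault, evict 16, frames (25 45)
33: fault, evict 45, frames (25 33)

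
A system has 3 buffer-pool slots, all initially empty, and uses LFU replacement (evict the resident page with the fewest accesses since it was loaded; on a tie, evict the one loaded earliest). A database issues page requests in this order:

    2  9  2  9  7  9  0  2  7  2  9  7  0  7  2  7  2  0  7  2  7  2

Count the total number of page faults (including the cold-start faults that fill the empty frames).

2 -> fault, frames {2}
9 -> fault, frames {2,9}
2 -> hit
9 -> hit
7 -> fault, frames {2,9,7}
9 -> hit
0 -> fault, evict 7, frames {2,9,0}
2 -> hit
7 -> fault, evict 0, frames {2,9,7}
2 -> hit
9 -> hit
7 -> hit
0 -> fault, evict 7, frames {2,9,0}
7 -> fault, evict 0, frames {2,9,7}
2 -> hit
7 -> hit
2 -> hit
0 -> fault, evict 7, frames {2,9,0}
7 -> fault, evict 0, frames {2,9,7}
2 -> hit
7 -> hit
2 -> hit
Page faults: 9.

9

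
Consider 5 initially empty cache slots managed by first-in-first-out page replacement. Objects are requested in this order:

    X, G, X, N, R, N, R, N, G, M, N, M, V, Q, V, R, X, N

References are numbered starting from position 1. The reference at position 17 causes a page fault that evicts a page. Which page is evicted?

N

pos 1: X → fault, frames {X}
pos 2: G → fault, frames {X,G}
pos 3: X → hit
pos 4: N → fault, frames {X,G,N}
pos 5: R → fault, frames {X,G,N,R}
pos 6: N → hit
pos 7: R → hit
pos 8: N → hit
pos 9: G → hit
pos 10: M → fault, frames {X,G,N,R,M}
pos 11: N → hit
pos 12: M → hit
pos 13: V → fault, evict X, frames {G,N,R,M,V}
pos 14: Q → fault, evict G, frames {N,R,M,V,Q}
pos 15: V → hit
pos 16: R → hit
pos 17: X → fault, evict N, frames {R,M,V,Q,X}
At position 17, page N is evicted.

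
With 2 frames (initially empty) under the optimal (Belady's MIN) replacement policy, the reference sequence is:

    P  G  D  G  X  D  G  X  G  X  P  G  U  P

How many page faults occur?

7

P -> fault, frames {P}
G -> fault, frames {P,G}
D -> fault, evict P, frames {G,D}
G -> hit
X -> fault, evict G, frames {D,X}
D -> hit
G -> fault, evict D, frames {X,G}
X -> hit
G -> hit
X -> hit
P -> fault, evict X, frames {G,P}
G -> hit
U -> fault, evict G, frames {P,U}
P -> hit
Page faults: 7.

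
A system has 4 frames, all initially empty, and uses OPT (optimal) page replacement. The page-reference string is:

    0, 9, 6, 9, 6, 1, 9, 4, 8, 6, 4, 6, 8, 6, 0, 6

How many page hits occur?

10

0 -> fault, frames (0)
9 -> fault, frames (0 9)
6 -> fault, frames (0 9 6)
9 -> hit
6 -> hit
1 -> fault, frames (0 9 6 1)
9 -> hit
4 -> fault, evict 1, frames (0 9 6 4)
8 -> fault, evict 9, frames (0 6 4 8)
6 -> hit
4 -> hit
6 -> hit
8 -> hit
6 -> hit
0 -> hit
6 -> hit
Hits: 10.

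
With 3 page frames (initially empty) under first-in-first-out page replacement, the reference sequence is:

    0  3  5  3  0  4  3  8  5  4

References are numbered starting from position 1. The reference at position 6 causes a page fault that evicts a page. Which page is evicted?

0

pos 1: 0 -> fault, frames (0)
pos 2: 3 -> fault, frames (0 3)
pos 3: 5 -> fault, frames (0 3 5)
pos 4: 3 -> hit
pos 5: 0 -> hit
pos 6: 4 -> fault, evict 0, frames (3 5 4)
At position 6, page 0 is evicted.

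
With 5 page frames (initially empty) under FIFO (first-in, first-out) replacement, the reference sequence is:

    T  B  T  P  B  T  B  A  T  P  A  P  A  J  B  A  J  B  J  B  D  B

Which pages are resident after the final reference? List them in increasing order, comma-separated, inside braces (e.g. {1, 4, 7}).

T: fault, frames [T]
B: fault, frames [T, B]
T: hit
P: fault, frames [T, B, P]
B: hit
T: hit
B: hit
A: fault, frames [T, B, P, A]
T: hit
P: hit
A: hit
P: hit
A: hit
J: fault, frames [T, B, P, A, J]
B: hit
A: hit
J: hit
B: hit
J: hit
B: hit
D: fault, evict T, frames [B, P, A, J, D]
B: hit

{A, B, D, J, P}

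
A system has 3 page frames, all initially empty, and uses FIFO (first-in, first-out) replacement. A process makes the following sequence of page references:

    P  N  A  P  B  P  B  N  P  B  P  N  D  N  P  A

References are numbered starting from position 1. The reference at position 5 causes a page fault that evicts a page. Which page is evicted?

P

pos 1: P → fault, frames (P)
pos 2: N → fault, frames (P N)
pos 3: A → fault, frames (P N A)
pos 4: P → hit
pos 5: B → fault, evict P, frames (N A B)
At position 5, page P is evicted.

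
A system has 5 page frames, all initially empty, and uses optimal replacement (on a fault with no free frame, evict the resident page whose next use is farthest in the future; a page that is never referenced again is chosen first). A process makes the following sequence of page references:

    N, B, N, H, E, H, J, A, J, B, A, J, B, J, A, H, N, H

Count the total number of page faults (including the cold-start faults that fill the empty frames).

6

N → miss, frames [N]
B → miss, frames [N, B]
N → hit
H → miss, frames [N, B, H]
E → miss, frames [N, B, H, E]
H → hit
J → miss, frames [N, B, H, E, J]
A → miss, evict E, frames [N, B, H, J, A]
J → hit
B → hit
A → hit
J → hit
B → hit
J → hit
A → hit
H → hit
N → hit
H → hit
Page faults: 6.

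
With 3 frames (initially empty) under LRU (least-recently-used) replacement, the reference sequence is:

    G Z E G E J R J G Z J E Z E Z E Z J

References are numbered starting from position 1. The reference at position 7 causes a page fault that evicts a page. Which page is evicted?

G

pos 1: G: fault, frames [G]
pos 2: Z: fault, frames [G, Z]
pos 3: E: fault, frames [G, Z, E]
pos 4: G: hit
pos 5: E: hit
pos 6: J: fault, evict Z, frames [G, E, J]
pos 7: R: fault, evict G, frames [E, J, R]
At position 7, page G is evicted.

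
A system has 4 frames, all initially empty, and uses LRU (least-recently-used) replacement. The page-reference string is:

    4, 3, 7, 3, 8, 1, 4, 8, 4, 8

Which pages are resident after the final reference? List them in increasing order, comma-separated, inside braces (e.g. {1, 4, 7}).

{1, 3, 4, 8}

4 -> fault, frames [4]
3 -> fault, frames [4, 3]
7 -> fault, frames [4, 3, 7]
3 -> hit
8 -> fault, frames [4, 7, 3, 8]
1 -> fault, evict 4, frames [7, 3, 8, 1]
4 -> fault, evict 7, frames [3, 8, 1, 4]
8 -> hit
4 -> hit
8 -> hit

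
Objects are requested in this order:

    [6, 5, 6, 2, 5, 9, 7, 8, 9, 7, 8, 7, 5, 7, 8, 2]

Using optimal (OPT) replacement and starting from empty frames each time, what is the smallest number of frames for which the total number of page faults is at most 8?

f=1: 16 faults
f=2: 10 faults
f=3: 8 faults
f=4: 7 faults
f=5: 6 faults
f=6: 6 faults
Smallest f with faults ≤ 8 is 3.

3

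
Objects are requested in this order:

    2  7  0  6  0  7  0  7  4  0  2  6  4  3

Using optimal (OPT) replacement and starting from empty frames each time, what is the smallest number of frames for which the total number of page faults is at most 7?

3

f=1: 14 faults
f=2: 9 faults
f=3: 7 faults
f=4: 6 faults
f=5: 6 faults
f=6: 6 faults
Smallest f with faults ≤ 7 is 3.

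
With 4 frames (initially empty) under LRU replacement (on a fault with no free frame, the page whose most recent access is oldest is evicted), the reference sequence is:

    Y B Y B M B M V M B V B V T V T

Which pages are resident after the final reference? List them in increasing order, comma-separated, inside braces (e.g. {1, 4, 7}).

{B, M, T, V}

Y → fault, frames [Y]
B → fault, frames [Y, B]
Y → hit
B → hit
M → fault, frames [Y, B, M]
B → hit
M → hit
V → fault, frames [Y, B, M, V]
M → hit
B → hit
V → hit
B → hit
V → hit
T → fault, evict Y, frames [M, B, V, T]
V → hit
T → hit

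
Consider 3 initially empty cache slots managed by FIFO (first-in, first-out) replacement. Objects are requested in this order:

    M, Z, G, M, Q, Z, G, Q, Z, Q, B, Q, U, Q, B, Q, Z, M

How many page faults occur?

8

M: fault, frames (M)
Z: fault, frames (M Z)
G: fault, frames (M Z G)
M: hit
Q: fault, evict M, frames (Z G Q)
Z: hit
G: hit
Q: hit
Z: hit
Q: hit
B: fault, evict Z, frames (G Q B)
Q: hit
U: fault, evict G, frames (Q B U)
Q: hit
B: hit
Q: hit
Z: fault, evict Q, frames (B U Z)
M: fault, evict B, frames (U Z M)
Page faults: 8.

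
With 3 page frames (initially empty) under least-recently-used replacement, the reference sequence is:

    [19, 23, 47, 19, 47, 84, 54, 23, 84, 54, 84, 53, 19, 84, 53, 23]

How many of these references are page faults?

19 → fault, frames {19}
23 → fault, frames {19,23}
47 → fault, frames {19,23,47}
19 → hit
47 → hit
84 → fault, evict 23, frames {19,47,84}
54 → fault, evict 19, frames {47,84,54}
23 → fault, evict 47, frames {84,54,23}
84 → hit
54 → hit
84 → hit
53 → fault, evict 23, frames {54,84,53}
19 → fault, evict 54, frames {84,53,19}
84 → hit
53 → hit
23 → fault, evict 19, frames {84,53,23}
Page faults: 9.

9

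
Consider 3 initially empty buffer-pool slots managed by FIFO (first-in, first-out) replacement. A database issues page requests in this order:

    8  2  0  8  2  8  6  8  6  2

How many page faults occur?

6

8 -> miss, frames {8}
2 -> miss, frames {8,2}
0 -> miss, frames {8,2,0}
8 -> hit
2 -> hit
8 -> hit
6 -> miss, evict 8, frames {2,0,6}
8 -> miss, evict 2, frames {0,6,8}
6 -> hit
2 -> miss, evict 0, frames {6,8,2}
Page faults: 6.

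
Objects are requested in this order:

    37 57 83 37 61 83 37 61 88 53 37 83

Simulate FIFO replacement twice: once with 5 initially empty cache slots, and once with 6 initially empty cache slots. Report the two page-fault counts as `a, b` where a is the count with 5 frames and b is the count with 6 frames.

5 frames: F F F . F . . . F F F . → 7 faults.
6 frames: F F F . F . . . F F . . → 6 faults.
6 < 7: adding a frame reduced faults, as is typical.

7, 6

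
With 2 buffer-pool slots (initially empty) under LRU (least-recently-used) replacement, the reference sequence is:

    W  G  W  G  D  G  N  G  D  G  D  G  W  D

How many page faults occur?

7

W -> fault, frames (W)
G -> fault, frames (W G)
W -> hit
G -> hit
D -> fault, evict W, frames (G D)
G -> hit
N -> fault, evict D, frames (G N)
G -> hit
D -> fault, evict N, frames (G D)
G -> hit
D -> hit
G -> hit
W -> fault, evict D, frames (G W)
D -> fault, evict G, frames (W D)
Page faults: 7.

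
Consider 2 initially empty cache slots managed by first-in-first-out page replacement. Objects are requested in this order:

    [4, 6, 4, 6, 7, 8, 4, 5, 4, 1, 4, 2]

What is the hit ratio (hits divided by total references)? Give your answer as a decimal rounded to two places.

0.25

4 -> fault, frames {4}
6 -> fault, frames {4,6}
4 -> hit
6 -> hit
7 -> fault, evict 4, frames {6,7}
8 -> fault, evict 6, frames {7,8}
4 -> fault, evict 7, frames {8,4}
5 -> fault, evict 8, frames {4,5}
4 -> hit
1 -> fault, evict 4, frames {5,1}
4 -> fault, evict 5, frames {1,4}
2 -> fault, evict 1, frames {4,2}
Hits: 3 of 12 references → 3/12 = 0.2500.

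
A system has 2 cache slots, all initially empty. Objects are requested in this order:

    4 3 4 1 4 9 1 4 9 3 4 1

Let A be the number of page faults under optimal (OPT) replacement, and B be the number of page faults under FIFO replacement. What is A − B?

-4

Under OPT: F F . F . F . F . F . F → 7 faults.
Under FIFO: F F . F F F F F F F F F → 11 faults.
A − B = 7 − 11 = -4.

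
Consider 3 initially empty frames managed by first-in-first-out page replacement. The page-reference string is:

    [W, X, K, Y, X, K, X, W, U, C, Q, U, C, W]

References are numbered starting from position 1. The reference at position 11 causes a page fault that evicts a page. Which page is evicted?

W

pos 1: W: miss, frames [W]
pos 2: X: miss, frames [W, X]
pos 3: K: miss, frames [W, X, K]
pos 4: Y: miss, evict W, frames [X, K, Y]
pos 5: X: hit
pos 6: K: hit
pos 7: X: hit
pos 8: W: miss, evict X, frames [K, Y, W]
pos 9: U: miss, evict K, frames [Y, W, U]
pos 10: C: miss, evict Y, frames [W, U, C]
pos 11: Q: miss, evict W, frames [U, C, Q]
At position 11, page W is evicted.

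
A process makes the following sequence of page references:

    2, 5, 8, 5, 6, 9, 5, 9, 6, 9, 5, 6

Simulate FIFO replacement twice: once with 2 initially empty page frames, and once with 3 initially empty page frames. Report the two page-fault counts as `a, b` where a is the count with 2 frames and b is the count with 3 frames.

2 frames: F F F . F F F . F F F F → 10 faults.
3 frames: F F F . F F F . . . . . → 6 faults.
6 < 10: adding a frame reduced faults, as is typical.

10, 6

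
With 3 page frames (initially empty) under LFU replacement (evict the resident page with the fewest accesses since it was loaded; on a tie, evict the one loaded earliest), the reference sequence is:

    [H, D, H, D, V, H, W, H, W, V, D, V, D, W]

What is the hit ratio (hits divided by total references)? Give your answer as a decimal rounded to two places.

0.43

H -> miss, frames (H)
D -> miss, frames (H D)
H -> hit
D -> hit
V -> miss, frames (H D V)
H -> hit
W -> miss, evict V, frames (H D W)
H -> hit
W -> hit
V -> miss, evict D, frames (H W V)
D -> miss, evict V, frames (H W D)
V -> miss, evict D, frames (H W V)
D -> miss, evict V, frames (H W D)
W -> hit
Hits: 6 of 14 references → 6/14 = 0.4286.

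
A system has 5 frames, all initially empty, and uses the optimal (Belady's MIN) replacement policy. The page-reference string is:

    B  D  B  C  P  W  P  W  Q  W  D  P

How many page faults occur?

B -> fault, frames [B]
D -> fault, frames [B, D]
B -> hit
C -> fault, frames [B, D, C]
P -> fault, frames [B, D, C, P]
W -> fault, frames [B, D, C, P, W]
P -> hit
W -> hit
Q -> fault, evict C, frames [B, D, P, W, Q]
W -> hit
D -> hit
P -> hit
Page faults: 6.

6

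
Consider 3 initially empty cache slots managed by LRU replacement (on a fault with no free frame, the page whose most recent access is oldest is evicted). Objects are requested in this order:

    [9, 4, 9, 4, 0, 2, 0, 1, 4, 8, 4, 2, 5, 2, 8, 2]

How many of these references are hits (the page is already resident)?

9: fault, frames {9}
4: fault, frames {9,4}
9: hit
4: hit
0: fault, frames {9,4,0}
2: fault, evict 9, frames {4,0,2}
0: hit
1: fault, evict 4, frames {2,0,1}
4: fault, evict 2, frames {0,1,4}
8: fault, evict 0, frames {1,4,8}
4: hit
2: fault, evict 1, frames {8,4,2}
5: fault, evict 8, frames {4,2,5}
2: hit
8: fault, evict 4, frames {5,2,8}
2: hit
Hits: 6.

6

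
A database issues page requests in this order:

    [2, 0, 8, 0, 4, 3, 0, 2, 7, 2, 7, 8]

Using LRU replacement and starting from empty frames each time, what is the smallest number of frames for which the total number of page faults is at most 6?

6

f=1: 12 faults
f=2: 9 faults
f=3: 8 faults
f=4: 8 faults
f=5: 7 faults
f=6: 6 faults
Smallest f with faults ≤ 6 is 6.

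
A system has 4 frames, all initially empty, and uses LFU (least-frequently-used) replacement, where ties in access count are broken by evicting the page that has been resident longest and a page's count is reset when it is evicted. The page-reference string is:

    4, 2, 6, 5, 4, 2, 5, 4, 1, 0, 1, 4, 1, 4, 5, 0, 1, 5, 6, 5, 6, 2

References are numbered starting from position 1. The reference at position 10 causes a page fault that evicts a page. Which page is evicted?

pos 1: 4 → fault, frames {4}
pos 2: 2 → fault, frames {4,2}
pos 3: 6 → fault, frames {4,2,6}
pos 4: 5 → fault, frames {4,2,6,5}
pos 5: 4 → hit
pos 6: 2 → hit
pos 7: 5 → hit
pos 8: 4 → hit
pos 9: 1 → fault, evict 6, frames {4,2,5,1}
pos 10: 0 → fault, evict 1, frames {4,2,5,0}
At position 10, page 1 is evicted.

1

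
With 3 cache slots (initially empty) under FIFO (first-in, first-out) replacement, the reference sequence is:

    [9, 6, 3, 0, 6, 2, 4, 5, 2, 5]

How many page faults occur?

7

9 -> miss, frames (9)
6 -> miss, frames (9 6)
3 -> miss, frames (9 6 3)
0 -> miss, evict 9, frames (6 3 0)
6 -> hit
2 -> miss, evict 6, frames (3 0 2)
4 -> miss, evict 3, frames (0 2 4)
5 -> miss, evict 0, frames (2 4 5)
2 -> hit
5 -> hit
Page faults: 7.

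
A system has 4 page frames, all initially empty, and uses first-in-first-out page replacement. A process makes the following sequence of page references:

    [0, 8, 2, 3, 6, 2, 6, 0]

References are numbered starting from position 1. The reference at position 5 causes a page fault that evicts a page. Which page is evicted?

pos 1: 0 -> miss, frames {0}
pos 2: 8 -> miss, frames {0,8}
pos 3: 2 -> miss, frames {0,8,2}
pos 4: 3 -> miss, frames {0,8,2,3}
pos 5: 6 -> miss, evict 0, frames {8,2,3,6}
At position 5, page 0 is evicted.

0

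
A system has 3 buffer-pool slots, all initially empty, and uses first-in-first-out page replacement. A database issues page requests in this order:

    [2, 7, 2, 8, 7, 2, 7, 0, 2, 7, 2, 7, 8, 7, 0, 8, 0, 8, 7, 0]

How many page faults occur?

2: miss, frames (2)
7: miss, frames (2 7)
2: hit
8: miss, frames (2 7 8)
7: hit
2: hit
7: hit
0: miss, evict 2, frames (7 8 0)
2: miss, evict 7, frames (8 0 2)
7: miss, evict 8, frames (0 2 7)
2: hit
7: hit
8: miss, evict 0, frames (2 7 8)
7: hit
0: miss, evict 2, frames (7 8 0)
8: hit
0: hit
8: hit
7: hit
0: hit
Page faults: 8.

8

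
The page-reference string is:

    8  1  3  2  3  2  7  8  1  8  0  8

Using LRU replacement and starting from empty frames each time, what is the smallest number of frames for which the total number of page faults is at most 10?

2

f=1: 12 faults
f=2: 8 faults
f=3: 8 faults
f=4: 8 faults
f=5: 6 faults
f=6: 6 faults
Smallest f with faults ≤ 10 is 2.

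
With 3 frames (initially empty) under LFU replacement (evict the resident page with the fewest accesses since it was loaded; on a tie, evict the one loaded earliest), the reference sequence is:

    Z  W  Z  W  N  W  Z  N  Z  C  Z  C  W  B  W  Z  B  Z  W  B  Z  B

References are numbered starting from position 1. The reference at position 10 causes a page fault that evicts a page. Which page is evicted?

pos 1: Z → fault, frames [Z]
pos 2: W → fault, frames [Z, W]
pos 3: Z → hit
pos 4: W → hit
pos 5: N → fault, frames [Z, W, N]
pos 6: W → hit
pos 7: Z → hit
pos 8: N → hit
pos 9: Z → hit
pos 10: C → fault, evict N, frames [Z, W, C]
At position 10, page N is evicted.

N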